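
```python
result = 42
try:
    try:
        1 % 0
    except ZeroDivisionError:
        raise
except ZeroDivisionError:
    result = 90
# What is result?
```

Step-by-step execution trace:
1. Inner try: `1 % 0` raises ZeroDivisionError.
2. Inner `except ZeroDivisionError` matches; bare `raise` re-raises the same ZeroDivisionError.
3. Outer `except ZeroDivisionError` matches → result = 90.
Result: 90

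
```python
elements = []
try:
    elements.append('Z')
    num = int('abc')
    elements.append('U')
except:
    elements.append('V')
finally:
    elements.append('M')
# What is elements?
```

Step-by-step execution trace:
1. try: `elements.append('Z')` → elements = ['Z'].
2. `num = int('abc')` raises ValueError; `elements.append('U')` is not reached.
3. bare `except` matches → `elements.append('V')` → elements = ['Z', 'V'].
4. finally always runs: `elements.append('M')` → elements = ['Z', 'V', 'M'].
Result: ['Z', 'V', 'M']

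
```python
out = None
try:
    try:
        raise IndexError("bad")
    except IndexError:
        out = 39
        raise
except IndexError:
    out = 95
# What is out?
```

Step-by-step execution trace:
1. Inner try: `raise IndexError("bad")` raises IndexError.
2. Inner `except IndexError` matches → out = 39.
3. bare `raise` re-raises the same IndexError.
4. Outer `except IndexError` matches → out = 95.
Result: 95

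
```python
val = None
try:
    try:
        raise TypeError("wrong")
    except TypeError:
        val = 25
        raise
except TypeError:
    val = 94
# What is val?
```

Step-by-step execution trace:
1. Inner try: `raise TypeError("wrong")` raises TypeError.
2. Inner `except TypeError` matches → val = 25.
3. bare `raise` re-raises the same TypeError.
4. Outer `except TypeError` matches → val = 94.
Result: 94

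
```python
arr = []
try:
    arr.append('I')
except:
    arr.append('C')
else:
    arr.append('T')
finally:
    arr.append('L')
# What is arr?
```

Step-by-step execution trace:
1. try: `arr.append('I')` → arr = ['I']. No exception raised.
2. `except` is skipped.
3. `else` runs: `arr.append('T')` → arr = ['I', 'T'].
4. `finally` always runs: `arr.append('L')` → arr = ['I', 'T', 'L'].
Result: ['I', 'T', 'L']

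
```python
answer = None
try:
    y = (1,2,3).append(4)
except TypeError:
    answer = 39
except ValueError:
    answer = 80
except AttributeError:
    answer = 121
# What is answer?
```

Step-by-step execution trace:
1. `y = (1,2,3).append(4)` raises AttributeError.
2. `except TypeError` does not match AttributeError; skipped.
3. `except ValueError` does not match AttributeError; skipped.
4. `except AttributeError` matches → answer = 121.
Result: 121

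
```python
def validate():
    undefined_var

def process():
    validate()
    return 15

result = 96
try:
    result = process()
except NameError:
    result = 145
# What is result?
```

Step-by-step execution trace:
1. result starts at 96.
2. try: `process()` calls `validate()`.
3. `validate()` evaluates `undefined_var`, which raises NameError; it propagates through process (uncaught).
4. `return 15` in process is not reached; the assignment to result does not complete.
5. `except NameError` matches → result = 145.
Result: 145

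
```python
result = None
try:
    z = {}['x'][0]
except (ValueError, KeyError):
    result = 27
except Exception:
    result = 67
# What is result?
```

Step-by-step execution trace:
1. `z = {}['x'][0]` raises KeyError.
2. `except (ValueError, KeyError)` matches (KeyError is in the tuple) → result = 27.
3. `except Exception` is not reached.
Result: 27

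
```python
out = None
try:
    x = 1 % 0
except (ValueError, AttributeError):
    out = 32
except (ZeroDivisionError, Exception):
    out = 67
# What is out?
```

Step-by-step execution trace:
1. `x = 1 % 0` raises ZeroDivisionError.
2. `except (ValueError, AttributeError)` does not match ZeroDivisionError; skipped.
3. `except (ZeroDivisionError, Exception)` matches (ZeroDivisionError is in the tuple) → out = 67.
Result: 67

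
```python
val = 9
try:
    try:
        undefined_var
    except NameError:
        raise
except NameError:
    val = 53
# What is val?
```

Step-by-step execution trace:
1. Inner try: `undefined_var` raises NameError.
2. Inner `except NameError` matches; bare `raise` re-raises the same NameError.
3. Outer `except NameError` matches → val = 53.
Result: 53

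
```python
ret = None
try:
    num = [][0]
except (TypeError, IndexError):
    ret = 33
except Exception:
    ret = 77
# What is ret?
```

Step-by-step execution trace:
1. `num = [][0]` raises IndexError.
2. `except (TypeError, IndexError)` matches (IndexError is in the tuple) → ret = 33.
3. `except Exception` is not reached.
Result: 33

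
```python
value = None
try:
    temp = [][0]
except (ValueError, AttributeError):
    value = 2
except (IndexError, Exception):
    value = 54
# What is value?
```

Step-by-step execution trace:
1. `temp = [][0]` raises IndexError.
2. `except (ValueError, AttributeError)` does not match IndexError; skipped.
3. `except (IndexError, Exception)` matches (IndexError is in the tuple) → value = 54.
Result: 54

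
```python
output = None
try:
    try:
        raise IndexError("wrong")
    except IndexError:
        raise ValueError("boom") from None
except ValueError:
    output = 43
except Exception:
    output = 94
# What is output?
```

Step-by-step execution trace:
1. Inner try raises IndexError; inner `except IndexError` catches it.
2. `raise ValueError(...) from None` raises ValueError (from None suppresses __context__, but the active exception is still ValueError).
3. Outer `except ValueError` matches → output = 43.
4. `except Exception` is not reached.
Result: 43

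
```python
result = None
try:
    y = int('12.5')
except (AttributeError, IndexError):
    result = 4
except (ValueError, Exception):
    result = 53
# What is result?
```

Step-by-step execution trace:
1. `y = int('12.5')` raises ValueError.
2. `except (AttributeError, IndexError)` does not match ValueError; skipped.
3. `except (ValueError, Exception)` matches (ValueError is in the tuple) → result = 53.
Result: 53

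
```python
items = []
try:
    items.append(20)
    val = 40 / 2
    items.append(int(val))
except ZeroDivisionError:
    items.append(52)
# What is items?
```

Step-by-step execution trace:
1. try: `items.append(20)` → items = [20].
2. `val = 40 / 2` → val = 20.0. No exception raised.
3. `items.append(int(val))` → items = [20, 20].
4. `except ZeroDivisionError` is skipped (no exception was raised).
Result: [20, 20]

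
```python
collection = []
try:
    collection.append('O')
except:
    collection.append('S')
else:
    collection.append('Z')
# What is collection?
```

Step-by-step execution trace:
1. try: `collection.append('O')` → collection = ['O']. No exception raised.
2. `except` is skipped.
3. `else` runs (try completed without exception): `collection.append('Z')` → collection = ['O', 'Z'].
Result: ['O', 'Z']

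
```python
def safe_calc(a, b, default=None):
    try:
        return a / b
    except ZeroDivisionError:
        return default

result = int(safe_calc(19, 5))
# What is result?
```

Step-by-step execution trace:
1. `safe_calc(19, 5)` enters try: `return 19 / 5` → returns 3.8. No exception raised.
2. `except ZeroDivisionError` is skipped.
3. `int(3.8)` → 3 → result = 3.
Result: 3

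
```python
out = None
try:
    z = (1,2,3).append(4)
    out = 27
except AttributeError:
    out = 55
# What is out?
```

Step-by-step execution trace:
1. `z = (1,2,3).append(4)` raises AttributeError.
2. `out = 27` is not reached.
3. `except AttributeError` matches → out = 55.
Result: 55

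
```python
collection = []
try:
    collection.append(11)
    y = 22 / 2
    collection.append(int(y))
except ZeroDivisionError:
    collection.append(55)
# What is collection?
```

Step-by-step execution trace:
1. try: `collection.append(11)` → collection = [11].
2. `y = 22 / 2` → y = 11.0. No exception raised.
3. `collection.append(int(y))` → collection = [11, 11].
4. `except ZeroDivisionError` is skipped (no exception was raised).
Result: [11, 11]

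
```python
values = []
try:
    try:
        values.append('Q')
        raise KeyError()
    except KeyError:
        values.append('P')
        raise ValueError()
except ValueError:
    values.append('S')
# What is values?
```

Step-by-step execution trace:
1. Inner try: `values.append('Q')` → values = ['Q'].
2. `raise KeyError()` raises KeyError.
3. Inner `except KeyError` matches → `values.append('P')` → values = ['Q', 'P'].
4. `raise ValueError()` raises ValueError; propagates to outer try.
5. Outer `except ValueError` matches → `values.append('S')` → values = ['Q', 'P', 'S'].
Result: ['Q', 'P', 'S']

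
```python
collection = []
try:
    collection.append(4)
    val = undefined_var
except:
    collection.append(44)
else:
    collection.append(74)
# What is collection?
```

Step-by-step execution trace:
1. try: `collection.append(4)` → collection = [4].
2. `val = undefined_var` raises NameError.
3. bare `except` matches → `collection.append(44)` → collection = [4, 44].
4. `else` is skipped (an exception was raised).
Result: [4, 44]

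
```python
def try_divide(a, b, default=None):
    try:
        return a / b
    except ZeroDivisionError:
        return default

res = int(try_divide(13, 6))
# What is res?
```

Step-by-step execution trace:
1. `try_divide(13, 6)` enters try: `return 13 / 6` → returns 2.1666666666666665. No exception raised.
2. `except ZeroDivisionError` is skipped.
3. `int(2.1666666666666665)` → 2 → res = 2.
Result: 2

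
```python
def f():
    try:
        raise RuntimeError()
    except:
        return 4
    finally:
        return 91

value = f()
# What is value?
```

Step-by-step execution trace:
1. `f()` enters try: `raise RuntimeError()` raises RuntimeError.
2. bare `except` matches → `return 4` sets pending return value 4.
3. Before returning, `finally: return 91` runs and overrides the pending return.
4. f() returns 91 → value = 91.
Result: 91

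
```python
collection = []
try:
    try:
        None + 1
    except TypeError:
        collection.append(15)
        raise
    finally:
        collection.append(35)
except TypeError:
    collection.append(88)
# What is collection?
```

Step-by-step execution trace:
1. Inner try: `None + 1` raises TypeError.
2. Inner `except TypeError` matches → `collection.append(15)` → collection = [15].
3. bare `raise` re-raises TypeError.
4. Inner `finally` runs during unwinding: `collection.append(35)` → collection = [15, 35].
5. Outer `except TypeError` matches → `collection.append(88)` → collection = [15, 35, 88].
Result: [15, 35, 88]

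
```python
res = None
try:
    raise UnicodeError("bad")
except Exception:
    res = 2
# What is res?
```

Step-by-step execution trace:
1. `raise UnicodeError(...)` raises UnicodeError.
2. `except Exception` matches (UnicodeError is a subclass of Exception) → res = 2.
Result: 2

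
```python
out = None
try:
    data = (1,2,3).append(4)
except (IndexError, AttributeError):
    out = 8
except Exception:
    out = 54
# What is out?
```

Step-by-step execution trace:
1. `data = (1,2,3).append(4)` raises AttributeError.
2. `except (IndexError, AttributeError)` matches (AttributeError is in the tuple) → out = 8.
3. `except Exception` is not reached.
Result: 8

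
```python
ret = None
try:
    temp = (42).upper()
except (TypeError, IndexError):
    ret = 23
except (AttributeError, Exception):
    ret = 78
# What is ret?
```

Step-by-step execution trace:
1. `temp = (42).upper()` raises AttributeError.
2. `except (TypeError, IndexError)` does not match AttributeError; skipped.
3. `except (AttributeError, Exception)` matches (AttributeError is in the tuple) → ret = 78.
Result: 78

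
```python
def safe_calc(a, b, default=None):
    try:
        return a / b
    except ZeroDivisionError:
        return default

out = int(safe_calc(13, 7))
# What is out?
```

Step-by-step execution trace:
1. `safe_calc(13, 7)` enters try: `return 13 / 7` → returns 1.8571428571428572. No exception raised.
2. `except ZeroDivisionError` is skipped.
3. `int(1.8571428571428572)` → 1 → out = 1.
Result: 1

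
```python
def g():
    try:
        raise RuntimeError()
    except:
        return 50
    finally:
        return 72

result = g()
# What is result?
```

Step-by-step execution trace:
1. `g()` enters try: `raise RuntimeError()` raises RuntimeError.
2. bare `except` matches → `return 50` sets pending return value 50.
3. Before returning, `finally: return 72` runs and overrides the pending return.
4. g() returns 72 → result = 72.
Result: 72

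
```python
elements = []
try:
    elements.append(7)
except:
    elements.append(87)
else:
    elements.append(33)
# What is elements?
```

Step-by-step execution trace:
1. try: `elements.append(7)` → elements = [7]. No exception raised.
2. `except` is skipped.
3. `else` runs (try completed without exception): `elements.append(33)` → elements = [7, 33].
Result: [7, 33]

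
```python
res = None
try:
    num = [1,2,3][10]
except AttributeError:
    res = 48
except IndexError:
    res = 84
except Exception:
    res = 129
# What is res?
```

Step-by-step execution trace:
1. `num = [1,2,3][10]` raises IndexError.
2. `except AttributeError` does not match IndexError; skipped.
3. `except IndexError` matches → res = 84.
4. Remaining except clauses are skipped.
Result: 84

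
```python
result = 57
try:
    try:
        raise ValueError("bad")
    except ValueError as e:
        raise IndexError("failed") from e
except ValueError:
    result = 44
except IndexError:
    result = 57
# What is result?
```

Step-by-step execution trace:
1. Inner try raises ValueError; inner `except ValueError as e` catches it.
2. `raise IndexError(...) from e` raises IndexError (ValueError is attached as __cause__, but only IndexError is active).
3. Outer `except ValueError` does not match IndexError; skipped.
4. Outer `except IndexError` matches → result = 57.
Result: 57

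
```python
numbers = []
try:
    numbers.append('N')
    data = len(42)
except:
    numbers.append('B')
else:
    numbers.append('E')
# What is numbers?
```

Step-by-step execution trace:
1. try: `numbers.append('N')` → numbers = ['N'].
2. `data = len(42)` raises TypeError.
3. bare `except` matches → `numbers.append('B')` → numbers = ['N', 'B'].
4. `else` is skipped (an exception was raised).
Result: ['N', 'B']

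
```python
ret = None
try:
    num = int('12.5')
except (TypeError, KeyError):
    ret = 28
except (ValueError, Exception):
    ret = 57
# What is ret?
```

Step-by-step execution trace:
1. `num = int('12.5')` raises ValueError.
2. `except (TypeError, KeyError)` does not match ValueError; skipped.
3. `except (ValueError, Exception)` matches (ValueError is in the tuple) → ret = 57.
Result: 57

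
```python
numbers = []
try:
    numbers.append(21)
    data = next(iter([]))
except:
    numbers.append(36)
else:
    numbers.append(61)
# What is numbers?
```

Step-by-step execution trace:
1. try: `numbers.append(21)` → numbers = [21].
2. `data = next(iter([]))` raises StopIteration.
3. bare `except` matches → `numbers.append(36)` → numbers = [21, 36].
4. `else` is skipped (an exception was raised).
Result: [21, 36]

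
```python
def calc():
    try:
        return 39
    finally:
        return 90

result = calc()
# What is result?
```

Step-by-step execution trace:
1. `calc()` enters try: `return 39` sets pending return value 39.
2. Before returning, `finally: return 90` runs and overrides the pending return.
3. calc() returns 90 → result = 90.
Result: 90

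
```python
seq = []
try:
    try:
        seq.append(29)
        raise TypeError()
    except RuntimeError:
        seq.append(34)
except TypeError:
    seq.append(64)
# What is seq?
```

Step-by-step execution trace:
1. Inner try: `seq.append(29)` → seq = [29].
2. `raise TypeError()` raises TypeError.
3. Inner `except RuntimeError` does not match TypeError; exception propagates to outer try.
4. Outer `except TypeError` matches → `seq.append(64)` → seq = [29, 64].
Result: [29, 64]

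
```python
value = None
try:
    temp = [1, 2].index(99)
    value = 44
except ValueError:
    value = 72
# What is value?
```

Step-by-step execution trace:
1. `temp = [1, 2].index(99)` raises ValueError.
2. `value = 44` is not reached.
3. `except ValueError` matches → value = 72.
Result: 72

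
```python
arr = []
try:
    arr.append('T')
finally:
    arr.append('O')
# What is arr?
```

Step-by-step execution trace:
1. try: `arr.append('T')` → arr = ['T'].
2. The try body completes without raising.
3. finally always runs: `arr.append('O')` → arr = ['T', 'O'].
Result: ['T', 'O']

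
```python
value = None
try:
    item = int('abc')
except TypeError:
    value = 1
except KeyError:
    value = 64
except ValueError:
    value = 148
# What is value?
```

Step-by-step execution trace:
1. `item = int('abc')` raises ValueError.
2. `except TypeError` does not match ValueError; skipped.
3. `except KeyError` does not match ValueError; skipped.
4. `except ValueError` matches → value = 148.
Result: 148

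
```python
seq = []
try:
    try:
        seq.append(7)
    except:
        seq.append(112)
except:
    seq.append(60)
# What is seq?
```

Step-by-step execution trace:
1. Inner try: `seq.append(7)` → seq = [7]. No exception raised.
2. Inner `except` is skipped.
3. Inner try completes normally; outer `except` is skipped.
Result: [7]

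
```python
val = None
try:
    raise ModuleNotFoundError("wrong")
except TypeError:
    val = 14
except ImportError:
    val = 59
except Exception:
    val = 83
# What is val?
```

Step-by-step execution trace:
1. `raise ModuleNotFoundError(...)` raises ModuleNotFoundError.
2. `except TypeError` does not match (ModuleNotFoundError is not a subclass of TypeError); skipped.
3. `except ImportError` matches (ModuleNotFoundError is a subclass of ImportError) → val = 59.
4. `except Exception` is not reached.
Result: 59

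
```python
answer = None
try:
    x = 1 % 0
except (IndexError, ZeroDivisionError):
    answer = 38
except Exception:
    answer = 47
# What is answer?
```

Step-by-step execution trace:
1. `x = 1 % 0` raises ZeroDivisionError.
2. `except (IndexError, ZeroDivisionError)` matches (ZeroDivisionError is in the tuple) → answer = 38.
3. `except Exception` is not reached.
Result: 38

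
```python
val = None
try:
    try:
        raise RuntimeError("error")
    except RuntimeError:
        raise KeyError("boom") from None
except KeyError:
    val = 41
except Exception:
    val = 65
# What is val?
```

Step-by-step execution trace:
1. Inner try raises RuntimeError; inner `except RuntimeError` catches it.
2. `raise KeyError(...) from None` raises KeyError (from None suppresses __context__, but the active exception is still KeyError).
3. Outer `except KeyError` matches → val = 41.
4. `except Exception` is not reached.
Result: 41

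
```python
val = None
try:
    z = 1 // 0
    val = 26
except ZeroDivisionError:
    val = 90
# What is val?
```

Step-by-step execution trace:
1. `z = 1 // 0` raises ZeroDivisionError.
2. `val = 26` is not reached.
3. `except ZeroDivisionError` matches → val = 90.
Result: 90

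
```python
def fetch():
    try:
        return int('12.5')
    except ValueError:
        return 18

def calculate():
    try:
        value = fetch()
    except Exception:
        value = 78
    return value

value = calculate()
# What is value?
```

Step-by-step execution trace:
1. `calculate()` calls `fetch()`.
2. In fetch: `int('12.5')` raises ValueError; `except ValueError` catches it → returns 18.
3. In calculate: `value = fetch()` → value = 18. No exception reaches calculate.
4. `except Exception` is skipped; calculate returns 18.
5. value = 18.
Result: 18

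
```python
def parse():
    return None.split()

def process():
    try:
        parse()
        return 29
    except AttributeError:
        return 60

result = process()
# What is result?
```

Step-by-step execution trace:
1. `process()` calls `parse()`.
2. `parse()` evaluates `None.split()`, which raises AttributeError; it propagates to the caller.
3. `return 29` is not reached.
4. `except AttributeError` in process matches → returns 60.
5. result = 60.
Result: 60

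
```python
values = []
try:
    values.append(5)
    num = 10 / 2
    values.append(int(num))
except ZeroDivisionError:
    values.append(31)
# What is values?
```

Step-by-step execution trace:
1. try: `values.append(5)` → values = [5].
2. `num = 10 / 2` → num = 5.0. No exception raised.
3. `values.append(int(num))` → values = [5, 5].
4. `except ZeroDivisionError` is skipped (no exception was raised).
Result: [5, 5]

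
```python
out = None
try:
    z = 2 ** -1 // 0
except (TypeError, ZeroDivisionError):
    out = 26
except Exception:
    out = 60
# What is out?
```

Step-by-step execution trace:
1. `z = 2 ** -1 // 0` raises ZeroDivisionError.
2. `except (TypeError, ZeroDivisionError)` matches (ZeroDivisionError is in the tuple) → out = 26.
3. `except Exception` is not reached.
Result: 26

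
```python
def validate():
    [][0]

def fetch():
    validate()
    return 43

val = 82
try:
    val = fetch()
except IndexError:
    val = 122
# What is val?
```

Step-by-step execution trace:
1. val starts at 82.
2. try: `fetch()` calls `validate()`.
3. `validate()` evaluates `[][0]`, which raises IndexError; it propagates through fetch (uncaught).
4. `return 43` in fetch is not reached; the assignment to val does not complete.
5. `except IndexError` matches → val = 122.
Result: 122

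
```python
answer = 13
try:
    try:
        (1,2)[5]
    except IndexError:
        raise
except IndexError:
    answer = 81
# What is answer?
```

Step-by-step execution trace:
1. Inner try: `(1,2)[5]` raises IndexError.
2. Inner `except IndexError` matches; bare `raise` re-raises the same IndexError.
3. Outer `except IndexError` matches → answer = 81.
Result: 81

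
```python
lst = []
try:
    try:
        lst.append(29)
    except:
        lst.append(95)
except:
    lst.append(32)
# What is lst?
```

Step-by-step execution trace:
1. Inner try: `lst.append(29)` → lst = [29]. No exception raised.
2. Inner `except` is skipped.
3. Inner try completes normally; outer `except` is skipped.
Result: [29]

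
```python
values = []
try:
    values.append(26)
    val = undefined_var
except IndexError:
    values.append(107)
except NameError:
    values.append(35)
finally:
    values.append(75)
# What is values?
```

Step-by-step execution trace:
1. try: `values.append(26)` → values = [26].
2. `val = undefined_var` raises NameError.
3. `except IndexError` does not match NameError; skipped.
4. `except NameError` matches → `values.append(35)` → values = [26, 35].
5. finally always runs: `values.append(75)` → values = [26, 35, 75].
Result: [26, 35, 75]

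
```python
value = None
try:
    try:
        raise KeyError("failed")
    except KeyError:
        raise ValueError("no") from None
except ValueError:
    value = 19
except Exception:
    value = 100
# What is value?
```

Step-by-step execution trace:
1. Inner try raises KeyError; inner `except KeyError` catches it.
2. `raise ValueError(...) from None` raises ValueError (from None suppresses __context__, but the active exception is still ValueError).
3. Outer `except ValueError` matches → value = 19.
4. `except Exception` is not reached.
Result: 19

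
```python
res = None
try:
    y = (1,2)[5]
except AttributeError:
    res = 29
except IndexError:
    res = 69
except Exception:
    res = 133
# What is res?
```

Step-by-step execution trace:
1. `y = (1,2)[5]` raises IndexError.
2. `except AttributeError` does not match IndexError; skipped.
3. `except IndexError` matches → res = 69.
4. Remaining except clauses are skipped.
Result: 69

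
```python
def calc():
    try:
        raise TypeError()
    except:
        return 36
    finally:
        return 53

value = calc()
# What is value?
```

Step-by-step execution trace:
1. `calc()` enters try: `raise TypeError()` raises TypeError.
2. bare `except` matches → `return 36` sets pending return value 36.
3. Before returning, `finally: return 53` runs and overrides the pending return.
4. calc() returns 53 → value = 53.
Result: 53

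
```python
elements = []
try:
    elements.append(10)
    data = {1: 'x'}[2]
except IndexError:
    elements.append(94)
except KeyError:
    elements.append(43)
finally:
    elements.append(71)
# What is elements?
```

Step-by-step execution trace:
1. try: `elements.append(10)` → elements = [10].
2. `data = {1: 'x'}[2]` raises KeyError.
3. `except IndexError` does not match KeyError; skipped.
4. `except KeyError` matches → `elements.append(43)` → elements = [10, 43].
5. finally always runs: `elements.append(71)` → elements = [10, 43, 71].
Result: [10, 43, 71]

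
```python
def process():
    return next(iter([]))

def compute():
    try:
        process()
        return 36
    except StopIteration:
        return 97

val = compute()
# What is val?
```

Step-by-step execution trace:
1. `compute()` calls `process()`.
2. `process()` evaluates `next(iter([]))`, which raises StopIteration; it propagates to the caller.
3. `return 36` is not reached.
4. `except StopIteration` in compute matches → returns 97.
5. val = 97.
Result: 97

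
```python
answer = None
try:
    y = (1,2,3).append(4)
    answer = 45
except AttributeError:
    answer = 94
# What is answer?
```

Step-by-step execution trace:
1. `y = (1,2,3).append(4)` raises AttributeError.
2. `answer = 45` is not reached.
3. `except AttributeError` matches → answer = 94.
Result: 94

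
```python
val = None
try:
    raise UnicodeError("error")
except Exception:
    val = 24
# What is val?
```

Step-by-step execution trace:
1. `raise UnicodeError(...)` raises UnicodeError.
2. `except Exception` matches (UnicodeError is a subclass of Exception) → val = 24.
Result: 24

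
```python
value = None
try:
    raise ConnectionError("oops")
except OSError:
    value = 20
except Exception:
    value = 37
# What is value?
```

Step-by-step execution trace:
1. `raise ConnectionError(...)` raises ConnectionError.
2. `except OSError` matches (ConnectionError is a subclass of OSError) → value = 20.
3. `except Exception` is not reached.
Result: 20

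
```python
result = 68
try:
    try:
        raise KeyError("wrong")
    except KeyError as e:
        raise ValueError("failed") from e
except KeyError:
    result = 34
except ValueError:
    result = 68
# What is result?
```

Step-by-step execution trace:
1. Inner try raises KeyError; inner `except KeyError as e` catches it.
2. `raise ValueError(...) from e` raises ValueError (KeyError is attached as __cause__, but only ValueError is active).
3. Outer `except KeyError` does not match ValueError; skipped.
4. Outer `except ValueError` matches → result = 68.
Result: 68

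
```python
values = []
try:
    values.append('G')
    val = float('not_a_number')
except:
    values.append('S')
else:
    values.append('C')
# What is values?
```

Step-by-step execution trace:
1. try: `values.append('G')` → values = ['G'].
2. `val = float('not_a_number')` raises ValueError.
3. bare `except` matches → `values.append('S')` → values = ['G', 'S'].
4. `else` is skipped (an exception was raised).
Result: ['G', 'S']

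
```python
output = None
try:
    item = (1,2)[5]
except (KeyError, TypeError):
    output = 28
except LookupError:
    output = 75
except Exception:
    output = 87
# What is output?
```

Step-by-step execution trace:
1. `item = (1,2)[5]` raises IndexError.
2. `except (KeyError, TypeError)` does not match IndexError; skipped.
3. `except LookupError` matches (IndexError is a subclass of LookupError) → output = 75.
4. `except Exception` is not reached.
Result: 75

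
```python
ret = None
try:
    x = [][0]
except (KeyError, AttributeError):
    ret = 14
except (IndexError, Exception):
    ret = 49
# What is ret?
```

Step-by-step execution trace:
1. `x = [][0]` raises IndexError.
2. `except (KeyError, AttributeError)` does not match IndexError; skipped.
3. `except (IndexError, Exception)` matches (IndexError is in the tuple) → ret = 49.
Result: 49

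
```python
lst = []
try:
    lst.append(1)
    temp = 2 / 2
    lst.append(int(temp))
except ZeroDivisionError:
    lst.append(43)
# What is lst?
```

Step-by-step execution trace:
1. try: `lst.append(1)` → lst = [1].
2. `temp = 2 / 2` → temp = 1.0. No exception raised.
3. `lst.append(int(temp))` → lst = [1, 1].
4. `except ZeroDivisionError` is skipped (no exception was raised).
Result: [1, 1]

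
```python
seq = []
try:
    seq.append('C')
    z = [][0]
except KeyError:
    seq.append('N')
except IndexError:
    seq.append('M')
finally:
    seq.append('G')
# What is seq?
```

Step-by-step execution trace:
1. try: `seq.append('C')` → seq = ['C'].
2. `z = [][0]` raises IndexError.
3. `except KeyError` does not match IndexError; skipped.
4. `except IndexError` matches → `seq.append('M')` → seq = ['C', 'M'].
5. finally always runs: `seq.append('G')` → seq = ['C', 'M', 'G'].
Result: ['C', 'M', 'G']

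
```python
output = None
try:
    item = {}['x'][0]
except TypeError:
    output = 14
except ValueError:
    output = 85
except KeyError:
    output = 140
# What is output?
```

Step-by-step execution trace:
1. `item = {}['x'][0]` raises KeyError.
2. `except TypeError` does not match KeyError; skipped.
3. `except ValueError` does not match KeyError; skipped.
4. `except KeyError` matches → output = 140.
Result: 140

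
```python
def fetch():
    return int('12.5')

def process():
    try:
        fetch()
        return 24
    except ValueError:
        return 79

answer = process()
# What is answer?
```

Step-by-step execution trace:
1. `process()` calls `fetch()`.
2. `fetch()` evaluates `int('12.5')`, which raises ValueError; it propagates to the caller.
3. `return 24` is not reached.
4. `except ValueError` in process matches → returns 79.
5. answer = 79.
Result: 79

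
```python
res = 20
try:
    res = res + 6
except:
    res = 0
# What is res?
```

Step-by-step execution trace:
1. res starts at 20.
2. try: `res = res + 6` → res = 26. No exception raised.
3. `except` is skipped.
Result: 26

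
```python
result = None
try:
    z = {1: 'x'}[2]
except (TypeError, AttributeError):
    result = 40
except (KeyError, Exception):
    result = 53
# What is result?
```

Step-by-step execution trace:
1. `z = {1: 'x'}[2]` raises KeyError.
2. `except (TypeError, AttributeError)` does not match KeyError; skipped.
3. `except (KeyError, Exception)` matches (KeyError is in the tuple) → result = 53.
Result: 53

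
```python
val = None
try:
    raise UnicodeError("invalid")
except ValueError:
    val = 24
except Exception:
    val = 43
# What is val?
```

Step-by-step execution trace:
1. `raise UnicodeError(...)` raises UnicodeError.
2. `except ValueError` matches (UnicodeError is a subclass of ValueError) → val = 24.
3. `except Exception` is not reached.
Result: 24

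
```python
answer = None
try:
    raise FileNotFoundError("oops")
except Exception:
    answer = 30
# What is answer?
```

Step-by-step execution trace:
1. `raise FileNotFoundError(...)` raises FileNotFoundError.
2. `except Exception` matches (FileNotFoundError is a subclass of Exception) → answer = 30.
Result: 30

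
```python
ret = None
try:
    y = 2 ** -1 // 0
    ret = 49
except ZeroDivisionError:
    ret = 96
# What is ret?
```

Step-by-step execution trace:
1. `y = 2 ** -1 // 0` raises ZeroDivisionError.
2. `ret = 49` is not reached.
3. `except ZeroDivisionError` matches → ret = 96.
Result: 96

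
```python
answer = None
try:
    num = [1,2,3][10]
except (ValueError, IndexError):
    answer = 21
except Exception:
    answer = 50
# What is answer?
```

Step-by-step execution trace:
1. `num = [1,2,3][10]` raises IndexError.
2. `except (ValueError, IndexError)` matches (IndexError is in the tuple) → answer = 21.
3. `except Exception` is not reached.
Result: 21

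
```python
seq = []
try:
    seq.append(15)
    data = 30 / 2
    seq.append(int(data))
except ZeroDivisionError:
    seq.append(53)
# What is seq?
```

Step-by-step execution trace:
1. try: `seq.append(15)` → seq = [15].
2. `data = 30 / 2` → data = 15.0. No exception raised.
3. `seq.append(int(data))` → seq = [15, 15].
4. `except ZeroDivisionError` is skipped (no exception was raised).
Result: [15, 15]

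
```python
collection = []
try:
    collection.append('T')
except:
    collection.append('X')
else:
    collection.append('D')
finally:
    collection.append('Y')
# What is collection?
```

Step-by-step execution trace:
1. try: `collection.append('T')` → collection = ['T']. No exception raised.
2. `except` is skipped.
3. `else` runs: `collection.append('D')` → collection = ['T', 'D'].
4. `finally` always runs: `collection.append('Y')` → collection = ['T', 'D', 'Y'].
Result: ['T', 'D', 'Y']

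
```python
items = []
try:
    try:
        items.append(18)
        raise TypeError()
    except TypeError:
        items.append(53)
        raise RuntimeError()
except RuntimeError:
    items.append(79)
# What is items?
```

Step-by-step execution trace:
1. Inner try: `items.append(18)` → items = [18].
2. `raise TypeError()` raises TypeError.
3. Inner `except TypeError` matches → `items.append(53)` → items = [18, 53].
4. `raise RuntimeError()` raises RuntimeError; propagates to outer try.
5. Outer `except RuntimeError` matches → `items.append(79)` → items = [18, 53, 79].
Result: [18, 53, 79]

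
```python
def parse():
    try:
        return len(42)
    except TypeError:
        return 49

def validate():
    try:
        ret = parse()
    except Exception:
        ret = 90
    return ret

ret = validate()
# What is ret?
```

Step-by-step execution trace:
1. `validate()` calls `parse()`.
2. In parse: `len(42)` raises TypeError; `except TypeError` catches it → returns 49.
3. In validate: `ret = parse()` → ret = 49. No exception reaches validate.
4. `except Exception` is skipped; validate returns 49.
5. ret = 49.
Result: 49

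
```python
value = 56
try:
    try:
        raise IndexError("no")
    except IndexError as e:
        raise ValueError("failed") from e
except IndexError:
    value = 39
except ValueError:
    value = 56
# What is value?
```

Step-by-step execution trace:
1. Inner try raises IndexError; inner `except IndexError as e` catches it.
2. `raise ValueError(...) from e` raises ValueError (IndexError is attached as __cause__, but only ValueError is active).
3. Outer `except IndexError` does not match ValueError; skipped.
4. Outer `except ValueError` matches → value = 56.
Result: 56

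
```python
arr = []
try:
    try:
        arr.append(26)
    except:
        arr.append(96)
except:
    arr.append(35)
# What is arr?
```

Step-by-step execution trace:
1. Inner try: `arr.append(26)` → arr = [26]. No exception raised.
2. Inner `except` is skipped.
3. Inner try completes normally; outer `except` is skipped.
Result: [26]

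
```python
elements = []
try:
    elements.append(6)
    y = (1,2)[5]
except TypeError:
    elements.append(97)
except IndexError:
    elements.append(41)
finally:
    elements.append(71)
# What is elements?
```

Step-by-step execution trace:
1. try: `elements.append(6)` → elements = [6].
2. `y = (1,2)[5]` raises IndexError.
3. `except TypeError` does not match IndexError; skipped.
4. `except IndexError` matches → `elements.append(41)` → elements = [6, 41].
5. finally always runs: `elements.append(71)` → elements = [6, 41, 71].
Result: [6, 41, 71]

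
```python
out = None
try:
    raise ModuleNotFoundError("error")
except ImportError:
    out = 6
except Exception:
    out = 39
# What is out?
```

Step-by-step execution trace:
1. `raise ModuleNotFoundError(...)` raises ModuleNotFoundError.
2. `except ImportError` matches (ModuleNotFoundError is a subclass of ImportError) → out = 6.
3. `except Exception` is not reached.
Result: 6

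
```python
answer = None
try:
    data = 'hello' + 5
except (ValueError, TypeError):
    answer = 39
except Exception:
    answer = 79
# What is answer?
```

Step-by-step execution trace:
1. `data = 'hello' + 5` raises TypeError.
2. `except (ValueError, TypeError)` matches (TypeError is in the tuple) → answer = 39.
3. `except Exception` is not reached.
Result: 39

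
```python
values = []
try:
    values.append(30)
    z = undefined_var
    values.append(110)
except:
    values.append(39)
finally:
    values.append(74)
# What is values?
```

Step-by-step execution trace:
1. try: `values.append(30)` → values = [30].
2. `z = undefined_var` raises NameError; `values.append(110)` is not reached.
3. bare `except` matches → `values.append(39)` → values = [30, 39].
4. finally always runs: `values.append(74)` → values = [30, 39, 74].
Result: [30, 39, 74]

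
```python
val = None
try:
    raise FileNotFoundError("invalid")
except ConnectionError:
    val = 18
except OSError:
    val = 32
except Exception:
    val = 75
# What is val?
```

Step-by-step execution trace:
1. `raise FileNotFoundError(...)` raises FileNotFoundError.
2. `except ConnectionError` does not match (FileNotFoundError is not a subclass of ConnectionError); skipped.
3. `except OSError` matches (FileNotFoundError is a subclass of OSError) → val = 32.
4. `except Exception` is not reached.
Result: 32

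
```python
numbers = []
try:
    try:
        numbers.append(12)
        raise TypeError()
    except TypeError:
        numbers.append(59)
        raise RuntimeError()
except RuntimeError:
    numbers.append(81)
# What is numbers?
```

Step-by-step execution trace:
1. Inner try: `numbers.append(12)` → numbers = [12].
2. `raise TypeError()` raises TypeError.
3. Inner `except TypeError` matches → `numbers.append(59)` → numbers = [12, 59].
4. `raise RuntimeError()` raises RuntimeError; propagates to outer try.
5. Outer `except RuntimeError` matches → `numbers.append(81)` → numbers = [12, 59, 81].
Result: [12, 59, 81]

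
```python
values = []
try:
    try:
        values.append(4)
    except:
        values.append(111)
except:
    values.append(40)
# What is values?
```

Step-by-step execution trace:
1. Inner try: `values.append(4)` → values = [4]. No exception raised.
2. Inner `except` is skipped.
3. Inner try completes normally; outer `except` is skipped.
Result: [4]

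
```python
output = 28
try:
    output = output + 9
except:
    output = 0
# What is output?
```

Step-by-step execution trace:
1. output starts at 28.
2. try: `output = output + 9` → output = 37. No exception raised.
3. `except` is skipped.
Result: 37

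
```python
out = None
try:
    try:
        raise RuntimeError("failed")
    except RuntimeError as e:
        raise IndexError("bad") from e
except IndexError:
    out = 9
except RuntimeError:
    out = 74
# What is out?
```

Step-by-step execution trace:
1. Inner try raises RuntimeError; inner `except RuntimeError as e` catches it.
2. `raise IndexError(...) from e` raises IndexError (RuntimeError is attached as __cause__, but only IndexError is active).
3. Outer `except IndexError` matches → out = 9.
4. `except RuntimeError` is not reached.
Result: 9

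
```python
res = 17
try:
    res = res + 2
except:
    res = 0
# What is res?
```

Step-by-step execution trace:
1. res starts at 17.
2. try: `res = res + 2` → res = 19. No exception raised.
3. `except` is skipped.
Result: 19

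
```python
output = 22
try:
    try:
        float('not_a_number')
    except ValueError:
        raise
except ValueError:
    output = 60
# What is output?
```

Step-by-step execution trace:
1. Inner try: `float('not_a_number')` raises ValueError.
2. Inner `except ValueError` matches; bare `raise` re-raises the same ValueError.
3. Outer `except ValueError` matches → output = 60.
Result: 60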